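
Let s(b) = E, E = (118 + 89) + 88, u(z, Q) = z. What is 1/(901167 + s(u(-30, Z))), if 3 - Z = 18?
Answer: 1/901462 ≈ 1.1093e-6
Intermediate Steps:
Z = -15 (Z = 3 - 1*18 = 3 - 18 = -15)
E = 295 (E = 207 + 88 = 295)
s(b) = 295
1/(901167 + s(u(-30, Z))) = 1/(901167 + 295) = 1/901462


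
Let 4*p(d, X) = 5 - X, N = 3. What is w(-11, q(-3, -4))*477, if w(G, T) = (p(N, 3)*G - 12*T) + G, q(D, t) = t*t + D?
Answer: -164565/2 ≈ -82283.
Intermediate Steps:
p(d, X) = 5/4 - X/4 (p(d, X) = (5 - X)/4 = 5/4 - X/4)
q(D, t) = D + t**2 (q(D, t) = t**2 + D = D + t**2)
w(G, T) = -12*T + 3*G/2 (w(G, T) = ((5/4 - 1/4*3)*G - 12*T) + G = ((5/4 - 3/4)*G - 12*T) + G = (G/2 - 12*T) + G = -12*T + 3*G/2)
w(-11, q(-3, -4))*477 = (-12*(-3 + (-4)**2) + (3/2)*(-11))*477 = (-12*(-3 + 16) - 33/2)*477 = (-12*13 - 33/2)*477 = (-156 - 33/2)*477 = -345/2*477 = -164565/2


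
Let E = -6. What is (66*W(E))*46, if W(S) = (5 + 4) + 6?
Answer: 45540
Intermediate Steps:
W(S) = 15 (W(S) = 9 + 6 = 15)
(66*W(E))*46 = (66*15)*46 = 990*46 = 45540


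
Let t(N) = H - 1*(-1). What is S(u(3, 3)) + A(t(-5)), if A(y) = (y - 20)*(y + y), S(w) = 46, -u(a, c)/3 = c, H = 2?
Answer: -56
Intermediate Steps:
u(a, c) = -3*c
t(N) = 3 (t(N) = 2 - 1*(-1) = 2 + 1 = 3)
A(y) = 2*y*(-20 + y) (A(y) = (-20 + y)*(2*y) = 2*y*(-20 + y))
S(u(3, 3)) + A(t(-5)) = 46 + 2*3*(-20 + 3) = 46 + 2*3*(-17) = 46 - 102 = -56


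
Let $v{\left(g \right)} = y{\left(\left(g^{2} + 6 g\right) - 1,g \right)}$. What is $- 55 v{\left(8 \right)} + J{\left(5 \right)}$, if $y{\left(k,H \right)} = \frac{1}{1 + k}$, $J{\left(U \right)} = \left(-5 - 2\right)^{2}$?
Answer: $\frac{5433}{112} \approx 48.509$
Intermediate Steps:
$J{\left(U \right)} = 49$ ($J{\left(U \right)} = \left(-7\right)^{2} = 49$)
$v{\left(g \right)} = \frac{1}{g^{2} + 6 g}$ ($v{\left(g \right)} = \frac{1}{1 - \left(1 - g^{2} - 6 g\right)} = \frac{1}{1 + \left(-1 + g^{2} + 6 g\right)} = \frac{1}{g^{2} + 6 g}$)
$- 55 v{\left(8 \right)} + J{\left(5 \right)} = - 55 \frac{1}{8 \left(6 + 8\right)} + 49 = - 55 \frac{1}{8 \cdot 14} + 49 = - 55 \cdot \frac{1}{8} \cdot \frac{1}{14} + 49 = \left(-55\right) \frac{1}{112} + 49 = - \frac{55}{112} + 49 = \frac{5433}{112}$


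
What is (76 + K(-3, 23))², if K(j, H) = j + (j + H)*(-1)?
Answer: 2809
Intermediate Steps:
K(j, H) = -H (K(j, H) = j + (H + j)*(-1) = j + (-H - j) = -H)
(76 + K(-3, 23))² = (76 - 1*23)² = (76 - 23)² = 53² = 2809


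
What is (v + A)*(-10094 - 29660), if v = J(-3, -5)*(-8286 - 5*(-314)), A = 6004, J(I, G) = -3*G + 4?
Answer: 4834086400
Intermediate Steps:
J(I, G) = 4 - 3*G
v = -127604 (v = (4 - 3*(-5))*(-8286 - 5*(-314)) = (4 + 15)*(-8286 + 1570) = 19*(-6716) = -127604)
(v + A)*(-10094 - 29660) = (-127604 + 6004)*(-10094 - 29660) = -121600*(-39754) = 4834086400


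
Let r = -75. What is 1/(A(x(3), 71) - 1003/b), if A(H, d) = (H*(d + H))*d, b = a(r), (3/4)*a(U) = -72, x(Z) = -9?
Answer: -96/3802325 ≈ -2.5248e-5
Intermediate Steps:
a(U) = -96 (a(U) = (4/3)*(-72) = -96)
b = -96
A(H, d) = H*d*(H + d) (A(H, d) = (H*(H + d))*d = H*d*(H + d))
1/(A(x(3), 71) - 1003/b) = 1/(-9*71*(-9 + 71) - 1003/(-96)) = 1/(-9*71*62 - 1003*(-1/96)) = 1/(-39618 + 1003/96) = 1/(-3802325/96) = -96/3802325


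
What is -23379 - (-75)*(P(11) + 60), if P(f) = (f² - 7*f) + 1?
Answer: -15504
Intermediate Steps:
P(f) = 1 + f² - 7*f
-23379 - (-75)*(P(11) + 60) = -23379 - (-75)*((1 + 11² - 7*11) + 60) = -23379 - (-75)*((1 + 121 - 77) + 60) = -23379 - (-75)*(45 + 60) = -23379 - (-75)*105 = -23379 - 1*(-7875) = -23379 + 7875 = -15504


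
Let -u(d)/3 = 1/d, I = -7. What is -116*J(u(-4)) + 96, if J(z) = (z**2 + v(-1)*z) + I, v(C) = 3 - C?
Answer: 1979/4 ≈ 494.75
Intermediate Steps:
u(d) = -3/d
J(z) = -7 + z**2 + 4*z (J(z) = (z**2 + (3 - 1*(-1))*z) - 7 = (z**2 + (3 + 1)*z) - 7 = (z**2 + 4*z) - 7 = -7 + z**2 + 4*z)
-116*J(u(-4)) + 96 = -116*(-7 + (-3/(-4))**2 + 4*(-3/(-4))) + 96 = -116*(-7 + (-3*(-1/4))**2 + 4*(-3*(-1/4))) + 96 = -116*(-7 + (3/4)**2 + 4*(3/4)) + 96 = -116*(-7 + 9/16 + 3) + 96 = -116*(-55/16) + 96 = 1595/4 + 96 = 1979/4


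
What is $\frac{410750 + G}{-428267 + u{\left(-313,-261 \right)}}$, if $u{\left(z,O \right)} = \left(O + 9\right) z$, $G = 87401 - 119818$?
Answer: $- \frac{378333}{349391} \approx -1.0828$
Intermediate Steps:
$G = -32417$ ($G = 87401 - 119818 = -32417$)
$u{\left(z,O \right)} = z \left(9 + O\right)$ ($u{\left(z,O \right)} = \left(9 + O\right) z = z \left(9 + O\right)$)
$\frac{410750 + G}{-428267 + u{\left(-313,-261 \right)}} = \frac{410750 - 32417}{-428267 - 313 \left(9 - 261\right)} = \frac{378333}{-428267 - -78876} = \frac{378333}{-428267 + 78876} = \frac{378333}{-349391} = 378333 \left(- \frac{1}{349391}\right) = - \frac{378333}{349391}$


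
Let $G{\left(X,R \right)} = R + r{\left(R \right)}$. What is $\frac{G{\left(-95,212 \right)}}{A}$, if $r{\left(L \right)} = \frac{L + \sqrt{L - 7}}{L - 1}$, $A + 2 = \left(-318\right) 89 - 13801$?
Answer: $- \frac{44944}{8884155} - \frac{\sqrt{205}}{8884155} \approx -0.0050605$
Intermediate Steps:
$A = -42105$ ($A = -2 - 42103 = -42105$)
$r{\left(L \right)} = \frac{L + \sqrt{-7 + L}}{-1 + L}$
$G{\left(X,R \right)} = R + \frac{R + \sqrt{-7 + R}}{-1 + R}$
$\frac{G{\left(-95,212 \right)}}{A} = \frac{\frac{1}{-1 + 212} \left(212^{2} + \sqrt{-7 + 212}\right)}{-42105} = \frac{44944 + \sqrt{205}}{211} \left(- \frac{1}{42105}\right) = \left(\frac{44944}{211} + \frac{\sqrt{205}}{211}\right) \left(- \frac{1}{42105}\right) = - \frac{44944}{8884155} - \frac{\sqrt{205}}{8884155}$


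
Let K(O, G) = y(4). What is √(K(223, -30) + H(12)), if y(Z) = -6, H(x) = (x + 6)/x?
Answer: 3*I*√2/2 ≈ 2.1213*I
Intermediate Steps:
H(x) = (6 + x)/x
K(O, G) = -6
√(K(223, -30) + H(12)) = √(-6 + (6 + 12)/12) = √(-6 + (1/12)*18) = √(-6 + 3/2) = √(-9/2) = 3*I*√2/2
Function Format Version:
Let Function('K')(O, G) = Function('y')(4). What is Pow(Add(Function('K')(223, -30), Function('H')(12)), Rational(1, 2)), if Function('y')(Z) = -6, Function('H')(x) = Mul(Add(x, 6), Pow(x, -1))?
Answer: Mul(Rational(3, 2), I, Pow(2, Rational(1, 2))) ≈ Mul(2.1213, I)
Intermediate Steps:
Function('H')(x) = Mul(Pow(x, -1), Add(6, x)) (Function('H')(x) = Mul(Add(6, x), Pow(x, -1)) = Mul(Pow(x, -1), Add(6, x)))
Function('K')(O, G) = -6
Pow(Add(Function('K')(223, -30), Function('H')(12)), Rational(1, 2)) = Pow(Add(-6, Mul(Pow(12, -1), Add(6, 12))), Rational(1, 2)) = Pow(Add(-6, Mul(Rational(1, 12), 18)), Rational(1, 2)) = Pow(Add(-6, Rational(3, 2)), Rational(1, 2)) = Pow(Rational(-9, 2), Rational(1, 2)) = Mul(Rational(3, 2), I, Pow(2, Rational(1, 2)))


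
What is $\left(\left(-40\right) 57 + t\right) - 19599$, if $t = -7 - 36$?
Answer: $-21922$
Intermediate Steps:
$t = -43$ ($t = -7 - 36 = -43$)
$\left(\left(-40\right) 57 + t\right) - 19599 = \left(\left(-40\right) 57 - 43\right) - 19599 = \left(-2280 - 43\right) - 19599 = -2323 - 19599 = -21922$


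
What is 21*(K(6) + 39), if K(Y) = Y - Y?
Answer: 819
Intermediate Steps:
K(Y) = 0
21*(K(6) + 39) = 21*(0 + 39) = 21*39 = 819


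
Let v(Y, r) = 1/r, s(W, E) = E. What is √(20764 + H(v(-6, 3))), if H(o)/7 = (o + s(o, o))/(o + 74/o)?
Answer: √9237684534/667 ≈ 144.10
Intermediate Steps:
H(o) = 14*o/(o + 74/o) (H(o) = 7*((o + o)/(o + 74/o)) = 7*((2*o)/(o + 74/o)) = 7*(2*o/(o + 74/o)) = 14*o/(o + 74/o))
√(20764 + H(v(-6, 3))) = √(20764 + 14*(1/3)²/(74 + (1/3)²)) = √(20764 + 14*(⅓)²/(74 + (⅓)²)) = √(20764 + 14*(⅑)/(74 + ⅑)) = √(20764 + 14*(⅑)/(667/9)) = √(20764 + 14*(⅑)*(9/667)) = √(20764 + 14/667) = √(13849602/667) = √9237684534/667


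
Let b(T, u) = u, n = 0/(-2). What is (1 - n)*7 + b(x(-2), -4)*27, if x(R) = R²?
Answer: -101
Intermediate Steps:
n = 0 (n = 0*(-½) = 0)
(1 - n)*7 + b(x(-2), -4)*27 = (1 - 1*0)*7 - 4*27 = (1 + 0)*7 - 108 = 1*7 - 108 = 7 - 108 = -101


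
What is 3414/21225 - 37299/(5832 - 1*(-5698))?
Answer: -50153857/16314950 ≈ -3.0741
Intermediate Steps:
3414/21225 - 37299/(5832 - 1*(-5698)) = 3414*(1/21225) - 37299/(5832 + 5698) = 1138/7075 - 37299/11530 = -50153857/16314950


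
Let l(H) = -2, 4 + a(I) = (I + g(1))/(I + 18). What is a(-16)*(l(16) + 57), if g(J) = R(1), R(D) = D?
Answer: -1265/2 ≈ -632.50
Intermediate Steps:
g(J) = 1
a(I) = -4 + (1 + I)/(18 + I) (a(I) = -4 + (I + 1)/(I + 18) = -4 + (1 + I)/(18 + I))
a(-16)*(l(16) + 57) = ((-71 - 3*(-16))/(18 - 16))*(-2 + 57) = ((-71 + 48)/2)*55 = ((1/2)*(-23))*55 = -23/2*55 = -1265/2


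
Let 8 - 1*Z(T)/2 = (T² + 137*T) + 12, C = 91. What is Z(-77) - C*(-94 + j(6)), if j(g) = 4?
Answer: 17422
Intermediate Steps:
Z(T) = -8 - 274*T - 2*T² (Z(T) = 16 - 2*((T² + 137*T) + 12) = 16 - 2*(12 + T² + 137*T) = 16 + (-24 - 274*T - 2*T²) = -8 - 274*T - 2*T²)
Z(-77) - C*(-94 + j(6)) = (-8 - 274*(-77) - 2*(-77)²) - 91*(-94 + 4) = (-8 + 21098 - 2*5929) - 91*(-90) = (-8 + 21098 - 11858) - 1*(-8190) = 9232 + 8190 = 17422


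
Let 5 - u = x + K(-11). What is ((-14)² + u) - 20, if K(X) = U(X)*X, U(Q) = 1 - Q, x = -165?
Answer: 478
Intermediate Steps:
K(X) = X*(1 - X) (K(X) = (1 - X)*X = X*(1 - X))
u = 302 (u = 5 - (-165 - 11*(1 - 1*(-11))) = 5 - (-165 - 11*(1 + 11)) = 5 - (-165 - 11*12) = 5 - (-165 - 132) = 5 - 1*(-297) = 5 + 297 = 302)
((-14)² + u) - 20 = ((-14)² + 302) - 20 = (196 + 302) - 20 = 498 - 20 = 478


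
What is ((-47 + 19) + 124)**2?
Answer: 9216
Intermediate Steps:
((-47 + 19) + 124)**2 = (-28 + 124)**2 = 96**2 = 9216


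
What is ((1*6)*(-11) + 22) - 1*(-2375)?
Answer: 2331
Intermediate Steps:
((1*6)*(-11) + 22) - 1*(-2375) = (6*(-11) + 22) + 2375 = (-66 + 22) + 2375 = -44 + 2375 = 2331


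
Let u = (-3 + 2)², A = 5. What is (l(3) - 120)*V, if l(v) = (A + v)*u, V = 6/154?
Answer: -48/11 ≈ -4.3636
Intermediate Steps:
V = 3/77 (V = 6*(1/154) = 3/77 ≈ 0.038961)
u = 1 (u = (-1)² = 1)
l(v) = 5 + v (l(v) = (5 + v)*1 = 5 + v)
(l(3) - 120)*V = ((5 + 3) - 120)*(3/77) = (8 - 120)*(3/77) = -112*3/77 = -48/11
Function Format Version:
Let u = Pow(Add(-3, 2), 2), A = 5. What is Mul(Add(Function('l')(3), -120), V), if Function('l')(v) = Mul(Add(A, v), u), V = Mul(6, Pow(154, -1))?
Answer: Rational(-48, 11) ≈ -4.3636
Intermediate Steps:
V = Rational(3, 77) (V = Mul(6, Rational(1, 154)) = Rational(3, 77) ≈ 0.038961)
u = 1 (u = Pow(-1, 2) = 1)
Function('l')(v) = Add(5, v) (Function('l')(v) = Mul(Add(5, v), 1) = Add(5, v))
Mul(Add(Function('l')(3), -120), V) = Mul(Add(Add(5, 3), -120), Rational(3, 77)) = Mul(Add(8, -120), Rational(3, 77)) = Mul(-112, Rational(3, 77)) = Rational(-48, 11)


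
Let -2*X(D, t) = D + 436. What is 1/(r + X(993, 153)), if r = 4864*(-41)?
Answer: -2/400277 ≈ -4.9965e-6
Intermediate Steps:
r = -199424
X(D, t) = -218 - D/2 (X(D, t) = -(D + 436)/2 = -(436 + D)/2 = -218 - D/2)
1/(r + X(993, 153)) = 1/(-199424 + (-218 - ½*993)) = 1/(-199424 + (-218 - 993/2)) = 1/(-199424 - 1429/2) = 1/(-400277/2) = -2/400277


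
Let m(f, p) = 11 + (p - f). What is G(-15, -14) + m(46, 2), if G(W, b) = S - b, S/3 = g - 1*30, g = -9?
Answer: -136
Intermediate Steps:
S = -117 (S = 3*(-9 - 1*30) = 3*(-9 - 30) = 3*(-39) = -117)
m(f, p) = 11 + p - f
G(W, b) = -117 - b
G(-15, -14) + m(46, 2) = (-117 - 1*(-14)) + (11 + 2 - 1*46) = (-117 + 14) + (11 + 2 - 46) = -103 - 33 = -136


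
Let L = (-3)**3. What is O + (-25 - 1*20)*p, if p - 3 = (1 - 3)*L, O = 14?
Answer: -2551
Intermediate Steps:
L = -27
p = 57 (p = 3 + (1 - 3)*(-27) = 3 - 2*(-27) = 3 + 54 = 57)
O + (-25 - 1*20)*p = 14 + (-25 - 1*20)*57 = 14 + (-25 - 20)*57 = 14 - 45*57 = 14 - 2565 = -2551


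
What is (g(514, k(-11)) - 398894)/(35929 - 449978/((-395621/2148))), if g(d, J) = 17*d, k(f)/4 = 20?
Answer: -154353906876/15180819653 ≈ -10.168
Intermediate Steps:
k(f) = 80 (k(f) = 4*20 = 80)
(g(514, k(-11)) - 398894)/(35929 - 449978/((-395621/2148))) = (17*514 - 398894)/(35929 - 449978/((-395621/2148))) = (8738 - 398894)/(35929 - 449978/((-395621*1/2148))) = -390156/(35929 - 449978/(-395621/2148)) = -390156/(35929 - 449978*(-2148/395621)) = -390156/(35929 + 966552744/395621) = -390156/15180819653/395621 = -390156*395621/15180819653 = -154353906876/15180819653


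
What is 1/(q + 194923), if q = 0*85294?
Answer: 1/194923 ≈ 5.1302e-6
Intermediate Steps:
q = 0
1/(q + 194923) = 1/(0 + 194923) = 1/194923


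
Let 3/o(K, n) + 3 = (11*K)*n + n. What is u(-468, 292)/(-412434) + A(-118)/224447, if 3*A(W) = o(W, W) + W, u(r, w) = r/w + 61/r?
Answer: -7525998543995513/44000515382379520536 ≈ -0.00017104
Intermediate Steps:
o(K, n) = 3/(-3 + n + 11*K*n) (o(K, n) = 3/(-3 + ((11*K)*n + n)) = 3/(-3 + (11*K*n + n)) = 3/(-3 + (n + 11*K*n)) = 3/(-3 + n + 11*K*n))
u(r, w) = 61/r + r/w
A(W) = 1/(-3 + W + 11*W²) + W/3 (A(W) = (3/(-3 + W + 11*W*W) + W)/3 = (3/(-3 + W + 11*W²) + W)/3 = (W + 3/(-3 + W + 11*W²))/3 = 1/(-3 + W + 11*W²) + W/3)
u(-468, 292)/(-412434) + A(-118)/224447 = (61/(-468) - 468/292)/(-412434) + ((3 - 118*(-3 - 118 + 11*(-118)²))/(3*(-3 - 118 + 11*(-118)²)))/224447 = (61*(-1/468) - 468*1/292)*(-1/412434) + ((3 - 118*(-3 - 118 + 11*13924))/(3*(-3 - 118 + 11*13924)))*(1/224447) = (-61/468 - 117/73)*(-1/412434) + ((3 - 118*(-3 - 118 + 153164))/(3*(-3 - 118 + 153164)))*(1/224447) = -59209/34164*(-1/412434) + ((⅓)*(3 - 118*153043)/153043)*(1/224447) = 59209/14090395176 + ((⅓)*(1/153043)*(3 - 18059074))*(1/224447) = 59209/14090395176 + ((⅓)*(1/153043)*(-18059071))*(1/224447) = 59209/14090395176 - 18059071/459129*1/224447 = 59209/14090395176 - 18059071/103050126663 = -7525998543995513/44000515382379520536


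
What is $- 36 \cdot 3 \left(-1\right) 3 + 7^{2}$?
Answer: $373$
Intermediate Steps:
$- 36 \cdot 3 \left(-1\right) 3 + 7^{2} = - 36 \left(\left(-3\right) 3\right) + 49 = \left(-36\right) \left(-9\right) + 49 = 324 + 49 = 373$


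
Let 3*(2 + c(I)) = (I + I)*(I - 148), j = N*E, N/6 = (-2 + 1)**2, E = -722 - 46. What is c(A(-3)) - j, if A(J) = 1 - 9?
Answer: 5438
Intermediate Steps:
E = -768
N = 6 (N = 6*(-2 + 1)**2 = 6*(-1)**2 = 6*1 = 6)
j = -4608 (j = 6*(-768) = -4608)
A(J) = -8
c(I) = -2 + 2*I*(-148 + I)/3 (c(I) = -2 + ((I + I)*(I - 148))/3 = -2 + ((2*I)*(-148 + I))/3 = -2 + (2*I*(-148 + I))/3 = -2 + 2*I*(-148 + I)/3)
c(A(-3)) - j = (-2 - 296/3*(-8) + (2/3)*(-8)**2) - 1*(-4608) = (-2 + 2368/3 + (2/3)*64) + 4608 = (-2 + 2368/3 + 128/3) + 4608 = 830 + 4608 = 5438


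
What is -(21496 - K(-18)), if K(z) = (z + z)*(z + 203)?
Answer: -28156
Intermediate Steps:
K(z) = 2*z*(203 + z) (K(z) = (2*z)*(203 + z) = 2*z*(203 + z))
-(21496 - K(-18)) = -(21496 - 2*(-18)*(203 - 18)) = -(21496 - 2*(-18)*185) = -(21496 - 1*(-6660)) = -(21496 + 6660) = -1*28156 = -28156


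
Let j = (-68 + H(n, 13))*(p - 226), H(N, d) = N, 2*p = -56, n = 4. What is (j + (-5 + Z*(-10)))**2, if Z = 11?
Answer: 260531881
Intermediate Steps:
p = -28 (p = (1/2)*(-56) = -28)
j = 16256 (j = (-68 + 4)*(-28 - 226) = -64*(-254) = 16256)
(j + (-5 + Z*(-10)))**2 = (16256 + (-5 + 11*(-10)))**2 = (16256 + (-5 - 110))**2 = (16256 - 115)**2 = 16141**2 = 260531881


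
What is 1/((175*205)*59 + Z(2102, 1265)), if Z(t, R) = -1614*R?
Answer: 1/74915 ≈ 1.3348e-5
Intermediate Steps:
1/((175*205)*59 + Z(2102, 1265)) = 1/((175*205)*59 - 1614*1265) = 1/(35875*59 - 2041710) = 1/(2116625 - 2041710) = 1/74915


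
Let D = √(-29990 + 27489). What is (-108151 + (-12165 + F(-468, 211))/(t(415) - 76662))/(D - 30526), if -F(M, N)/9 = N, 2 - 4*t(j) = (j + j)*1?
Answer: 84592075600510/23876515232271 + 2771148385*I*√2501/23876515232271 ≈ 3.5429 + 0.0058042*I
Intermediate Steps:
D = I*√2501 (D = √(-2501) = I*√2501 ≈ 50.01*I)
t(j) = ½ - j/2 (t(j) = ½ - (j + j)/4 = ½ - 2*j/4 = ½ - j/2)
F(M, N) = -9*N
(-108151 + (-12165 + F(-468, 211))/(t(415) - 76662))/(D - 30526) = (-108151 + (-12165 - 9*211)/((½ - ½*415) - 76662))/(I*√2501 - 30526) = (-108151 + (-12165 - 1899)/((½ - 415/2) - 76662))/(-30526 + I*√2501) = (-108151 - 14064/(-207 - 76662))/(-30526 + I*√2501) = (-108151 - 14064/(-76869))/(-30526 + I*√2501) = (-108151 - 14064*(-1/76869))/(-30526 + I*√2501) = (-108151 + 4688/25623)/(-30526 + I*√2501) = -2771148385/(25623*(-30526 + I*√2501))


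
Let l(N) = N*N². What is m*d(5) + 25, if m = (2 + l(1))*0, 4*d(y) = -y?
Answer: 25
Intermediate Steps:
d(y) = -y/4 (d(y) = (-y)/4 = -y/4)
l(N) = N³
m = 0 (m = (2 + 1³)*0 = (2 + 1)*0 = 3*0 = 0)
m*d(5) + 25 = 0*(-¼*5) + 25 = 0*(-5/4) + 25 = 0 + 25 = 25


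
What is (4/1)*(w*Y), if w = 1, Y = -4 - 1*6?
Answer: -40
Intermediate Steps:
Y = -10 (Y = -4 - 6 = -10)
(4/1)*(w*Y) = (4/1)*(1*(-10)) = (4*1)*(-10) = 4*(-10) = -40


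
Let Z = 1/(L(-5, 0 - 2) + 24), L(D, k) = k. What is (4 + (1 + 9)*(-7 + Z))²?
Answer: 519841/121 ≈ 4296.2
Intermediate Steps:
Z = 1/22 (Z = 1/((0 - 2) + 24) = 1/(-2 + 24) = 1/22 ≈ 0.045455)
(4 + (1 + 9)*(-7 + Z))² = (4 + (1 + 9)*(-7 + 1/22))² = (4 + 10*(-153/22))² = (4 - 765/11)² = (-721/11)² = 519841/121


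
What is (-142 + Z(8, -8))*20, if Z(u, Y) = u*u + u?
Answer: -1400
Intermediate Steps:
Z(u, Y) = u + u**2 (Z(u, Y) = u**2 + u = u + u**2)
(-142 + Z(8, -8))*20 = (-142 + 8*(1 + 8))*20 = (-142 + 8*9)*20 = (-142 + 72)*20 = -70*20 = -1400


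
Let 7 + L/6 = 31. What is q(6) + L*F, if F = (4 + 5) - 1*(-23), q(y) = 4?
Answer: 4612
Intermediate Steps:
L = 144 (L = -42 + 6*31 = -42 + 186 = 144)
F = 32 (F = 9 + 23 = 32)
q(6) + L*F = 4 + 144*32 = 4 + 4608 = 4612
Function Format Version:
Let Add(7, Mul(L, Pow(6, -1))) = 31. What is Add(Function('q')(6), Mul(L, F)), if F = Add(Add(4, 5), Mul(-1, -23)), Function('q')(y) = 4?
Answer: 4612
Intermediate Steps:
L = 144 (L = Add(-42, Mul(6, 31)) = Add(-42, 186) = 144)
F = 32 (F = Add(9, 23) = 32)
Add(Function('q')(6), Mul(L, F)) = Add(4, Mul(144, 32)) = Add(4, 4608) = 4612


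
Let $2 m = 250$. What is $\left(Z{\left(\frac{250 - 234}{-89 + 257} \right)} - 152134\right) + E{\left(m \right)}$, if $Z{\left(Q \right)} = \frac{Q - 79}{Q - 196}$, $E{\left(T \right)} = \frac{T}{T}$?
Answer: $- \frac{625873505}{4114} \approx -1.5213 \cdot 10^{5}$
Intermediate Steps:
$m = 125$ ($m = \frac{1}{2} \cdot 250 = 125$)
$E{\left(T \right)} = 1$
$Z{\left(Q \right)} = \frac{-79 + Q}{-196 + Q}$
$\left(Z{\left(\frac{250 - 234}{-89 + 257} \right)} - 152134\right) + E{\left(m \right)} = \left(\frac{-79 + \frac{250 - 234}{-89 + 257}}{-196 + \frac{250 - 234}{-89 + 257}} - 152134\right) + 1 = \left(\frac{-79 + \frac{16}{168}}{-196 + \frac{16}{168}} - 152134\right) + 1 = \left(\frac{-79 + 16 \cdot \frac{1}{168}}{-196 + 16 \cdot \frac{1}{168}} - 152134\right) + 1 = \left(\frac{-79 + \frac{2}{21}}{-196 + \frac{2}{21}} - 152134\right) + 1 = \left(\frac{1}{- \frac{4114}{21}} \left(- \frac{1657}{21}\right) - 152134\right) + 1 = \left(\left(- \frac{21}{4114}\right) \left(- \frac{1657}{21}\right) - 152134\right) + 1 = \left(\frac{1657}{4114} - 152134\right) + 1 = - \frac{625877619}{4114} + 1 = - \frac{625873505}{4114}$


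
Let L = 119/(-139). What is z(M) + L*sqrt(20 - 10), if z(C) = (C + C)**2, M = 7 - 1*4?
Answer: 36 - 119*sqrt(10)/139 ≈ 33.293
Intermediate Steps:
L = -119/139 (L = 119*(-1/139) = -119/139 ≈ -0.85612)
M = 3 (M = 7 - 4 = 3)
z(C) = 4*C**2 (z(C) = (2*C)**2 = 4*C**2)
z(M) + L*sqrt(20 - 10) = 4*3**2 - 119*sqrt(20 - 10)/139 = 4*9 - 119*sqrt(10)/139 = 36 - 119*sqrt(10)/139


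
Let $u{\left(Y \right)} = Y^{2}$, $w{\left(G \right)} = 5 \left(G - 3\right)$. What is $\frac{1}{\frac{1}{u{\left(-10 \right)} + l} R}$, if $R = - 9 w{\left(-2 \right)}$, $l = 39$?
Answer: $\frac{139}{225} \approx 0.61778$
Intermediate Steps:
$w{\left(G \right)} = -15 + 5 G$ ($w{\left(G \right)} = 5 \left(-3 + G\right) = -15 + 5 G$)
$R = 225$ ($R = - 9 \left(-15 + 5 \left(-2\right)\right) = - 9 \left(-15 - 10\right) = \left(-9\right) \left(-25\right) = 225$)
$\frac{1}{\frac{1}{u{\left(-10 \right)} + l} R} = \frac{1}{\frac{1}{\left(-10\right)^{2} + 39} \cdot 225} = \frac{1}{\frac{1}{100 + 39} \cdot 225} = \frac{1}{\frac{1}{139} \cdot 225} = \frac{1}{\frac{225}{139}} = \frac{139}{225}$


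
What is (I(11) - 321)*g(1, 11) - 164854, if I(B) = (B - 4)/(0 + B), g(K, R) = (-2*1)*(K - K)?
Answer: -164854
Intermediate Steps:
g(K, R) = 0 (g(K, R) = -2*0 = 0)
I(B) = (-4 + B)/B
(I(11) - 321)*g(1, 11) - 164854 = ((-4 + 11)/11 - 321)*0 - 164854 = ((1/11)*7 - 321)*0 - 164854 = (7/11 - 321)*0 - 164854 = -3524/11*0 - 164854 = 0 - 164854 = -164854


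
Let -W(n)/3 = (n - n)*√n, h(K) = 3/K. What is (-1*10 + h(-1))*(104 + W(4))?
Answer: -1352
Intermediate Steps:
W(n) = 0 (W(n) = -3*(n - n)*√n = -0*√n = -3*0 = 0)
(-1*10 + h(-1))*(104 + W(4)) = (-1*10 + 3/(-1))*(104 + 0) = (-10 + 3*(-1))*104 = (-10 - 3)*104 = -13*104 = -1352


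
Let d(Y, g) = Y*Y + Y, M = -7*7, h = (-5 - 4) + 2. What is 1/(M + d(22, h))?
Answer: 1/457 ≈ 0.0021882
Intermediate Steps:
h = -7 (h = -9 + 2 = -7)
M = -49
d(Y, g) = Y + Y² (d(Y, g) = Y² + Y = Y + Y²)
1/(M + d(22, h)) = 1/(-49 + 22*(1 + 22)) = 1/(-49 + 22*23) = 1/(-49 + 506) = 1/457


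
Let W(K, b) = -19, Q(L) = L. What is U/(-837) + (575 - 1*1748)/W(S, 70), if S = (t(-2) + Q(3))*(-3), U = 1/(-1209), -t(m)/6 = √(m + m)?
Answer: 1186997428/19226727 ≈ 61.737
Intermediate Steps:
t(m) = -6*√2*√m (t(m) = -6*√(m + m) = -6*√2*√m)
U = -1/1209 ≈ -0.00082713
S = -9 + 36*I (S = (-6*√2*√(-2) + 3)*(-3) = (-6*√2*I*√2 + 3)*(-3) = (-12*I + 3)*(-3) = (3 - 12*I)*(-3) = -9 + 36*I ≈ -9.0 + 36.0*I)
U/(-837) + (575 - 1*1748)/W(S, 70) = -1/1209/(-837) + (575 - 1*1748)/(-19) = -1/1209*(-1/837) + (575 - 1748)*(-1/19) = 1/1011933 - 1173*(-1/19) = 1/1011933 + 1173/19 = 1186997428/19226727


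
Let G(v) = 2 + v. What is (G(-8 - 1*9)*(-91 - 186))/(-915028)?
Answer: -4155/915028 ≈ -0.0045408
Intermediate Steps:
(G(-8 - 1*9)*(-91 - 186))/(-915028) = ((2 + (-8 - 1*9))*(-91 - 186))/(-915028) = ((2 + (-8 - 9))*(-277))*(-1/915028) = ((2 - 17)*(-277))*(-1/915028) = -15*(-277)*(-1/915028) = 4155*(-1/915028) = -4155/915028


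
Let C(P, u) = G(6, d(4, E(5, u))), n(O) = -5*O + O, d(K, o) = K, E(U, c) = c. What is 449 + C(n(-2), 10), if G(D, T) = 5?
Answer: 454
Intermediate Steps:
n(O) = -4*O
C(P, u) = 5
449 + C(n(-2), 10) = 449 + 5 = 454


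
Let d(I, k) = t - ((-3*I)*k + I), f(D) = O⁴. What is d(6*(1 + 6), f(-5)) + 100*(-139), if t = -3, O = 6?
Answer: 149351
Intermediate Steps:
f(D) = 1296 (f(D) = 6⁴ = 1296)
d(I, k) = -3 - I + 3*I*k (d(I, k) = -3 - ((-3*I)*k + I) = -3 - (-3*I*k + I) = -3 - (I - 3*I*k) = -3 + (-I + 3*I*k) = -3 - I + 3*I*k)
d(6*(1 + 6), f(-5)) + 100*(-139) = (-3 - 6*(1 + 6) + 3*(6*(1 + 6))*1296) + 100*(-139) = (-3 - 6*7 + 3*(6*7)*1296) - 13900 = (-3 - 1*42 + 3*42*1296) - 13900 = (-3 - 42 + 163296) - 13900 = 163251 - 13900 = 149351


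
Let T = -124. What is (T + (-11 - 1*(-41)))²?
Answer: 8836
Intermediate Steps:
(T + (-11 - 1*(-41)))² = (-124 + (-11 - 1*(-41)))² = (-124 + (-11 + 41))² = (-124 + 30)² = (-94)² = 8836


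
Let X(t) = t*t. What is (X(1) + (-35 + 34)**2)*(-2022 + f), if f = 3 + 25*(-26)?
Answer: -5338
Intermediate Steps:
X(t) = t**2
f = -647 (f = 3 - 650 = -647)
(X(1) + (-35 + 34)**2)*(-2022 + f) = (1**2 + (-35 + 34)**2)*(-2022 - 647) = (1 + (-1)**2)*(-2669) = (1 + 1)*(-2669) = 2*(-2669) = -5338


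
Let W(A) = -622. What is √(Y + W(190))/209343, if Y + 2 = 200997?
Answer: √200373/209343 ≈ 0.0021383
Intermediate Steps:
Y = 200995 (Y = -2 + 200997 = 200995)
√(Y + W(190))/209343 = √(200995 - 622)/209343 = √200373*(1/209343) = √200373/209343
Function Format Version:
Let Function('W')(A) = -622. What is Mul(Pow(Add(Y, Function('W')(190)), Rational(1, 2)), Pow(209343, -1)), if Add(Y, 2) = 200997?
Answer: Mul(Rational(1, 209343), Pow(200373, Rational(1, 2))) ≈ 0.0021383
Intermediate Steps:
Y = 200995 (Y = Add(-2, 200997) = 200995)
Mul(Pow(Add(Y, Function('W')(190)), Rational(1, 2)), Pow(209343, -1)) = Mul(Pow(Add(200995, -622), Rational(1, 2)), Pow(209343, -1)) = Mul(Pow(200373, Rational(1, 2)), Rational(1, 209343)) = Mul(Rational(1, 209343), Pow(200373, Rational(1, 2)))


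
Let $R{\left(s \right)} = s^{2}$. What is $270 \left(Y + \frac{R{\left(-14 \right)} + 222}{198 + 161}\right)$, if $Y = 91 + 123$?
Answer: $\frac{20855880}{359} \approx 58094.0$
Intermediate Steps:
$Y = 214$
$270 \left(Y + \frac{R{\left(-14 \right)} + 222}{198 + 161}\right) = 270 \left(214 + \frac{\left(-14\right)^{2} + 222}{198 + 161}\right) = 270 \left(214 + \frac{196 + 222}{359}\right) = 270 \left(214 + 418 \cdot \frac{1}{359}\right) = 270 \left(214 + \frac{418}{359}\right) = 270 \cdot \frac{77244}{359} = \frac{20855880}{359}$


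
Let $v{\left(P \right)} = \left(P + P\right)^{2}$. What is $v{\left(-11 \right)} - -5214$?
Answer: $5698$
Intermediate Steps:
$v{\left(P \right)} = 4 P^{2}$ ($v{\left(P \right)} = \left(2 P\right)^{2} = 4 P^{2}$)
$v{\left(-11 \right)} - -5214 = 4 \left(-11\right)^{2} - -5214 = 4 \cdot 121 + 5214 = 484 + 5214 = 5698$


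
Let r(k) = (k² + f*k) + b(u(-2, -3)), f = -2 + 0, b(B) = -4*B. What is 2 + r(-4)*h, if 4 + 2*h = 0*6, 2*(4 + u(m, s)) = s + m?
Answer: -98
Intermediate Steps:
u(m, s) = -4 + m/2 + s/2 (u(m, s) = -4 + (s + m)/2 = -4 + (m + s)/2 = -4 + (m/2 + s/2) = -4 + m/2 + s/2)
f = -2
r(k) = 26 + k² - 2*k (r(k) = (k² - 2*k) - 4*(-4 + (½)*(-2) + (½)*(-3)) = (k² - 2*k) - 4*(-4 - 1 - 3/2) = (k² - 2*k) - 4*(-13/2) = (k² - 2*k) + 26 = 26 + k² - 2*k)
h = -2 (h = -2 + (0*6)/2 = -2 + (½)*0 = -2 + 0 = -2)
2 + r(-4)*h = 2 + (26 + (-4)² - 2*(-4))*(-2) = 2 + (26 + 16 + 8)*(-2) = 2 + 50*(-2) = 2 - 100 = -98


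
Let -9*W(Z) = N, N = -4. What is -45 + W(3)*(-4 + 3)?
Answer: -409/9 ≈ -45.444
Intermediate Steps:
W(Z) = 4/9 (W(Z) = -1/9*(-4) = 4/9)
-45 + W(3)*(-4 + 3) = -45 + 4*(-4 + 3)/9 = -45 + (4/9)*(-1) = -45 - 4/9 = -409/9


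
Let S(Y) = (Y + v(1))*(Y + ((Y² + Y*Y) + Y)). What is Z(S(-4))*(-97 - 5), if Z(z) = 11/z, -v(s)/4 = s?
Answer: 187/32 ≈ 5.8438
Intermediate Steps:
v(s) = -4*s
S(Y) = (-4 + Y)*(2*Y + 2*Y²) (S(Y) = (Y - 4*1)*(Y + ((Y² + Y*Y) + Y)) = (Y - 4)*(Y + ((Y² + Y²) + Y)) = (-4 + Y)*(Y + (2*Y² + Y)) = (-4 + Y)*(Y + (Y + 2*Y²)) = (-4 + Y)*(2*Y + 2*Y²))
Z(S(-4))*(-97 - 5) = (11/((2*(-4)*(-4 + (-4)² - 3*(-4)))))*(-97 - 5) = (11/((2*(-4)*(-4 + 16 + 12))))*(-102) = (11/((2*(-4)*24)))*(-102) = (11/(-192))*(-102) = (11*(-1/192))*(-102) = -11/192*(-102) = 187/32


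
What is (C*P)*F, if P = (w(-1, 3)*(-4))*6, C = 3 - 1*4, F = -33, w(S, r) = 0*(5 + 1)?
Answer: 0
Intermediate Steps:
w(S, r) = 0 (w(S, r) = 0*6 = 0)
C = -1 (C = 3 - 4 = -1)
P = 0 (P = (0*(-4))*6 = 0*6 = 0)
(C*P)*F = -1*0*(-33) = 0*(-33) = 0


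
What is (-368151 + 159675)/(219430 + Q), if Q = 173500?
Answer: -104238/196465 ≈ -0.53057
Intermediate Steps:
(-368151 + 159675)/(219430 + Q) = (-368151 + 159675)/(219430 + 173500) = -208476/392930 = -208476*1/392930 = -104238/196465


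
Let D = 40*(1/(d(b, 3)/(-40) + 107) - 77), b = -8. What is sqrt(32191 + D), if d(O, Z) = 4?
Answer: sqrt(33267343071)/1069 ≈ 170.62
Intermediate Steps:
D = -3292120/1069 (D = 40*(1/(4/(-40) + 107) - 77) = 40*(1/(4*(-1/40) + 107) - 77) = 40*(1/(-1/10 + 107) - 77) = 40*(1/(1069/10) - 77) = 40*(10/1069 - 77) = 40*(-82303/1069) = -3292120/1069 ≈ -3079.6)
sqrt(32191 + D) = sqrt(32191 - 3292120/1069) = sqrt(31120059/1069) = sqrt(33267343071)/1069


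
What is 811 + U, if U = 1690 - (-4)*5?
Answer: 2521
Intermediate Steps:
U = 1710 (U = 1690 - 1*(-20) = 1690 + 20 = 1710)
811 + U = 811 + 1710 = 2521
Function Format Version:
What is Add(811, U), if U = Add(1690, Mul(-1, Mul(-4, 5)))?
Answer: 2521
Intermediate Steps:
U = 1710 (U = Add(1690, Mul(-1, -20)) = Add(1690, 20) = 1710)
Add(811, U) = Add(811, 1710) = 2521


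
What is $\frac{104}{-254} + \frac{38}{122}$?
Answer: $- \frac{759}{7747} \approx -0.097973$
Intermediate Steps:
$\frac{104}{-254} + \frac{38}{122} = 104 \left(- \frac{1}{254}\right) + 38 \cdot \frac{1}{122} = - \frac{52}{127} + \frac{19}{61} = - \frac{759}{7747}$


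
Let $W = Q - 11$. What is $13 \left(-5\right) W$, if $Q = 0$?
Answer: $715$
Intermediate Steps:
$W = -11$ ($W = 0 - 11 = -11$)
$13 \left(-5\right) W = 13 \left(-5\right) \left(-11\right) = \left(-65\right) \left(-11\right) = 715$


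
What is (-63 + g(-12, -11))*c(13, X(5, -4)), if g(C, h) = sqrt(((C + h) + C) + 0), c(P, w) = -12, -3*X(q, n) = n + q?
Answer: 756 - 12*I*sqrt(35) ≈ 756.0 - 70.993*I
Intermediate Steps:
X(q, n) = -n/3 - q/3 (X(q, n) = -(n + q)/3 = -n/3 - q/3)
g(C, h) = sqrt(h + 2*C) (g(C, h) = sqrt((h + 2*C) + 0) = sqrt(h + 2*C))
(-63 + g(-12, -11))*c(13, X(5, -4)) = (-63 + sqrt(-11 + 2*(-12)))*(-12) = (-63 + sqrt(-11 - 24))*(-12) = (-63 + sqrt(-35))*(-12) = (-63 + I*sqrt(35))*(-12) = 756 - 12*I*sqrt(35)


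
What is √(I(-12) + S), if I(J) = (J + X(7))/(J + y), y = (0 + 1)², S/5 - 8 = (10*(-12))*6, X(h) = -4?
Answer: 2*I*√107646/11 ≈ 59.654*I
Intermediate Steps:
S = -3560 (S = 40 + 5*((10*(-12))*6) = 40 + 5*(-120*6) = 40 + 5*(-720) = 40 - 3600 = -3560)
y = 1 (y = 1² = 1)
I(J) = (-4 + J)/(1 + J) (I(J) = (J - 4)/(J + 1) = (-4 + J)/(1 + J))
√(I(-12) + S) = √((-4 - 12)/(1 - 12) - 3560) = √(-16/(-11) - 3560) = √(-1/11*(-16) - 3560) = √(16/11 - 3560) = √(-39144/11) = 2*I*√107646/11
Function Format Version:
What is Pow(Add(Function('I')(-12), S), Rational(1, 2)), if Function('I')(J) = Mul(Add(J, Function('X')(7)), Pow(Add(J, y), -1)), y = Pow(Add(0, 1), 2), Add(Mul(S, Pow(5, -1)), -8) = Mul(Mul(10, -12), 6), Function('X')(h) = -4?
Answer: Mul(Rational(2, 11), I, Pow(107646, Rational(1, 2))) ≈ Mul(59.654, I)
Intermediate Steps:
S = -3560 (S = Add(40, Mul(5, Mul(Mul(10, -12), 6))) = Add(40, Mul(5, Mul(-120, 6))) = Add(40, Mul(5, -720)) = Add(40, -3600) = -3560)
y = 1 (y = Pow(1, 2) = 1)
Function('I')(J) = Mul(Pow(Add(1, J), -1), Add(-4, J)) (Function('I')(J) = Mul(Add(J, -4), Pow(Add(J, 1), -1)) = Mul(Add(-4, J), Pow(Add(1, J), -1)) = Mul(Pow(Add(1, J), -1), Add(-4, J)))
Pow(Add(Function('I')(-12), S), Rational(1, 2)) = Pow(Add(Mul(Pow(Add(1, -12), -1), Add(-4, -12)), -3560), Rational(1, 2)) = Pow(Add(Mul(Pow(-11, -1), -16), -3560), Rational(1, 2)) = Pow(Add(Mul(Rational(-1, 11), -16), -3560), Rational(1, 2)) = Pow(Add(Rational(16, 11), -3560), Rational(1, 2)) = Pow(Rational(-39144, 11), Rational(1, 2)) = Mul(Rational(2, 11), I, Pow(107646, Rational(1, 2)))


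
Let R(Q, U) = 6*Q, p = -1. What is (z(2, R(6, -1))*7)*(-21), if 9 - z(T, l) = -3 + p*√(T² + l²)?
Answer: -1764 - 1470*√13 ≈ -7064.2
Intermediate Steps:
z(T, l) = 12 + √(T² + l²) (z(T, l) = 9 - (-3 - √(T² + l²)) = 9 + (3 + √(T² + l²)) = 12 + √(T² + l²))
(z(2, R(6, -1))*7)*(-21) = ((12 + √(2² + (6*6)²))*7)*(-21) = ((12 + √(4 + 36²))*7)*(-21) = ((12 + √(4 + 1296))*7)*(-21) = ((12 + √1300)*7)*(-21) = ((12 + 10*√13)*7)*(-21) = (84 + 70*√13)*(-21) = -1764 - 1470*√13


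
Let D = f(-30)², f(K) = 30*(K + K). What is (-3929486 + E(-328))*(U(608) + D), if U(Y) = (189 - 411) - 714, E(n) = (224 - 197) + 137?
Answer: -12727325434608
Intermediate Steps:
E(n) = 164 (E(n) = 27 + 137 = 164)
U(Y) = -936 (U(Y) = -222 - 714 = -936)
f(K) = 60*K (f(K) = 30*(2*K) = 60*K)
D = 3240000 (D = (60*(-30))² = (-1800)² = 3240000)
(-3929486 + E(-328))*(U(608) + D) = (-3929486 + 164)*(-936 + 3240000) = -3929322*3239064 = -12727325434608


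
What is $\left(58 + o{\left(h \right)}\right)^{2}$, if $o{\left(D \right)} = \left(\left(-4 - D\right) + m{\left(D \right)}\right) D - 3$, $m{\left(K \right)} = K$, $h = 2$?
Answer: $2209$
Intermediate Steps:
$o{\left(D \right)} = -3 - 4 D$ ($o{\left(D \right)} = \left(\left(-4 - D\right) + D\right) D - 3 = - 4 D - 3 = -3 - 4 D$)
$\left(58 + o{\left(h \right)}\right)^{2} = \left(58 - 11\right)^{2} = 47^{2} = 2209$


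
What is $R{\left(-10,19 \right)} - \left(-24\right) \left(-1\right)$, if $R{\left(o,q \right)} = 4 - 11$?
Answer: $-31$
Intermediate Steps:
$R{\left(o,q \right)} = -7$
$R{\left(-10,19 \right)} - \left(-24\right) \left(-1\right) = -7 - \left(-24\right) \left(-1\right) = -7 - 24 = -31$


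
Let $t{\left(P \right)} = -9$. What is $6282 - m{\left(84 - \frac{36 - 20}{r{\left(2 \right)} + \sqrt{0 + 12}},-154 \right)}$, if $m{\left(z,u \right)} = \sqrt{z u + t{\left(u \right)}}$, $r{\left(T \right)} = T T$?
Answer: $6282 - \frac{\sqrt{-24658 - 12945 \sqrt{3}}}{\sqrt{2 + \sqrt{3}}} \approx 6282.0 - 112.32 i$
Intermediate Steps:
$r{\left(T \right)} = T^{2}$
$m{\left(z,u \right)} = \sqrt{-9 + u z}$ ($m{\left(z,u \right)} = \sqrt{z u - 9} = \sqrt{u z - 9} = \sqrt{-9 + u z}$)
$6282 - m{\left(84 - \frac{36 - 20}{r{\left(2 \right)} + \sqrt{0 + 12}},-154 \right)} = 6282 - \sqrt{-9 - 154 \left(84 - \frac{36 - 20}{2^{2} + \sqrt{0 + 12}}\right)} = 6282 - \sqrt{-9 - 154 \left(84 - \frac{16}{4 + \sqrt{12}}\right)} = 6282 - \sqrt{-9 - 154 \left(84 - \frac{16}{4 + 2 \sqrt{3}}\right)} = 6282 - \sqrt{-9 - \left(12936 - \frac{2464}{4 + 2 \sqrt{3}}\right)} = 6282 - \sqrt{-12945 + \frac{2464}{4 + 2 \sqrt{3}}}$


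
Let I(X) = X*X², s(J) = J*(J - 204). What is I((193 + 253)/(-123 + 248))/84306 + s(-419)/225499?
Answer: 21501199348591357/18565350287109375 ≈ 1.1581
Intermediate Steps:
s(J) = J*(-204 + J)
I(X) = X³
I((193 + 253)/(-123 + 248))/84306 + s(-419)/225499 = ((193 + 253)/(-123 + 248))³/84306 - 419*(-204 - 419)/225499 = (446/125)³*(1/84306) - 419*(-623)*(1/225499) = (446*(1/125))³*(1/84306) + 261037*(1/225499) = (446/125)³*(1/84306) + 261037/225499 = (88716536/1953125)*(1/84306) + 261037/225499 = 44358268/82330078125 + 261037/225499 = 21501199348591357/18565350287109375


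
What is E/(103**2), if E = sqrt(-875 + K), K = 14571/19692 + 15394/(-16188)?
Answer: 5*I*sqrt(686236501104873)/46970477562 ≈ 0.0027886*I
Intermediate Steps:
K = -1868425/8854836 (K = 14571*(1/19692) + 15394*(-1/16188) = 1619/2188 - 7697/8094 = -1868425/8854836 ≈ -0.21101)
E = 5*I*sqrt(686236501104873)/4427418 (E = sqrt(-875 - 1868425/8854836) = sqrt(-7749849925/8854836) = 5*I*sqrt(686236501104873)/4427418 ≈ 29.584*I)
E/(103**2) = (5*I*sqrt(686236501104873)/4427418)/(103**2) = (5*I*sqrt(686236501104873)/4427418)/10609 = (5*I*sqrt(686236501104873)/4427418)*(1/10609) = 5*I*sqrt(686236501104873)/46970477562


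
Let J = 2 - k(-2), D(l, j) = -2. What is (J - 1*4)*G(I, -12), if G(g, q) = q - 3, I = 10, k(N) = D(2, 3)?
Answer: 0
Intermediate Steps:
k(N) = -2
G(g, q) = -3 + q
J = 4 (J = 2 - 1*(-2) = 2 + 2 = 4)
(J - 1*4)*G(I, -12) = (4 - 1*4)*(-3 - 12) = (4 - 4)*(-15) = 0*(-15) = 0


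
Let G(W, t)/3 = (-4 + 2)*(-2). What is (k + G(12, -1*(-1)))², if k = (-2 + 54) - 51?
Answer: 169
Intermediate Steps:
G(W, t) = 12 (G(W, t) = 3*((-4 + 2)*(-2)) = 3*(-2*(-2)) = 3*4 = 12)
k = 1 (k = 52 - 51 = 1)
(k + G(12, -1*(-1)))² = (1 + 12)² = 13² = 169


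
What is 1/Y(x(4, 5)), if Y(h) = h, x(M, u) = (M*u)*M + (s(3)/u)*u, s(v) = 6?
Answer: 1/86 ≈ 0.011628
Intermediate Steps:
x(M, u) = 6 + u*M**2 (x(M, u) = (M*u)*M + (6/u)*u = u*M**2 + 6 = 6 + u*M**2)
1/Y(x(4, 5)) = 1/(6 + 5*4**2) = 1/(6 + 5*16) = 1/(6 + 80) = 1/86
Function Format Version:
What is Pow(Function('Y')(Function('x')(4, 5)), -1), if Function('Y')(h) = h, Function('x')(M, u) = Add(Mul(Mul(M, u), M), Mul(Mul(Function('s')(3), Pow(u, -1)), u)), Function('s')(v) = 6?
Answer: Rational(1, 86) ≈ 0.011628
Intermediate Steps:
Function('x')(M, u) = Add(6, Mul(u, Pow(M, 2))) (Function('x')(M, u) = Add(Mul(Mul(M, u), M), Mul(Mul(6, Pow(u, -1)), u)) = Add(Mul(u, Pow(M, 2)), 6) = Add(6, Mul(u, Pow(M, 2))))
Pow(Function('Y')(Function('x')(4, 5)), -1) = Pow(Add(6, Mul(5, Pow(4, 2))), -1) = Pow(Add(6, Mul(5, 16)), -1) = Pow(Add(6, 80), -1) = Pow(86, -1) = Rational(1, 86)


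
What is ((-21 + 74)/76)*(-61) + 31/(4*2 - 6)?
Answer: -2055/76 ≈ -27.039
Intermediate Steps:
((-21 + 74)/76)*(-61) + 31/(4*2 - 6) = (53*(1/76))*(-61) + 31/(8 - 6) = (53/76)*(-61) + 31/2 = -3233/76 + 31*(1/2) = -3233/76 + 31/2 = -2055/76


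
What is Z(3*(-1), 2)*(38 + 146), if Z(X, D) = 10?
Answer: 1840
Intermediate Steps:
Z(3*(-1), 2)*(38 + 146) = 10*(38 + 146) = 10*184 = 1840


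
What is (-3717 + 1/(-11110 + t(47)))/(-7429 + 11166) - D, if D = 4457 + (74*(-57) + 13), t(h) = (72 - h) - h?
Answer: -10524649213/41600284 ≈ -252.99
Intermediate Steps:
t(h) = 72 - 2*h
D = 252 (D = 4457 + (-4218 + 13) = 4457 - 4205 = 252)
(-3717 + 1/(-11110 + t(47)))/(-7429 + 11166) - D = (-3717 + 1/(-11110 + (72 - 2*47)))/(-7429 + 11166) - 1*252 = (-3717 + 1/(-11110 + (72 - 94)))/3737 - 252 = (-3717 + 1/(-11110 - 22))*(1/3737) - 252 = (-3717 + 1/(-11132))*(1/3737) - 252 = (-3717 - 1/11132)*(1/3737) - 252 = -41377645/11132*1/3737 - 252 = -41377645/41600284 - 252 = -10524649213/41600284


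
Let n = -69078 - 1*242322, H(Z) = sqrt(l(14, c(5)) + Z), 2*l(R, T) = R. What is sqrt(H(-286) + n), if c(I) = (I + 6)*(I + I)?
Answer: sqrt(-311400 + 3*I*sqrt(31)) ≈ 0.01 + 558.03*I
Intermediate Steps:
c(I) = 2*I*(6 + I) (c(I) = (6 + I)*(2*I) = 2*I*(6 + I))
l(R, T) = R/2
H(Z) = sqrt(7 + Z) (H(Z) = sqrt((1/2)*14 + Z) = sqrt(7 + Z))
n = -311400 (n = -69078 - 242322 = -311400)
sqrt(H(-286) + n) = sqrt(sqrt(7 - 286) - 311400) = sqrt(sqrt(-279) - 311400) = sqrt(3*I*sqrt(31) - 311400) = sqrt(-311400 + 3*I*sqrt(31))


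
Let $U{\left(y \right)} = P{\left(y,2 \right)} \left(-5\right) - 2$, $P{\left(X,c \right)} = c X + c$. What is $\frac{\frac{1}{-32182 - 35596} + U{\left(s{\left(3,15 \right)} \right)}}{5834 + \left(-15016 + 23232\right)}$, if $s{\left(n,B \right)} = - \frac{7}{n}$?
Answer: $\frac{2304449}{2856842700} \approx 0.00080664$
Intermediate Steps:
$P{\left(X,c \right)} = c + X c$ ($P{\left(X,c \right)} = X c + c = c + X c$)
$U{\left(y \right)} = -12 - 10 y$ ($U{\left(y \right)} = 2 \left(1 + y\right) \left(-5\right) - 2 = \left(2 + 2 y\right) \left(-5\right) - 2 = \left(-10 - 10 y\right) - 2 = -12 - 10 y$)
$\frac{\frac{1}{-32182 - 35596} + U{\left(s{\left(3,15 \right)} \right)}}{5834 + \left(-15016 + 23232\right)} = \frac{\frac{1}{-32182 - 35596} - \left(12 + 10 \left(- \frac{7}{3}\right)\right)}{5834 + \left(-15016 + 23232\right)} = \frac{\frac{1}{-67778} - \left(12 + 10 \left(\left(-7\right) \frac{1}{3}\right)\right)}{5834 + 8216} = \frac{- \frac{1}{67778} - - \frac{34}{3}}{14050} = \left(- \frac{1}{67778} + \left(-12 + \frac{70}{3}\right)\right) \frac{1}{14050} = \left(- \frac{1}{67778} + \frac{34}{3}\right) \frac{1}{14050} = \frac{2304449}{203334} \cdot \frac{1}{14050} = \frac{2304449}{2856842700}$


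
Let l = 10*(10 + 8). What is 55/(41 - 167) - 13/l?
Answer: -641/1260 ≈ -0.50873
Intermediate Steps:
l = 180 (l = 10*18 = 180)
55/(41 - 167) - 13/l = 55/(41 - 167) - 13/180 = 55/(-126) - 13*1/180 = 55*(-1/126) - 13/180 = -55/126 - 13/180 = -641/1260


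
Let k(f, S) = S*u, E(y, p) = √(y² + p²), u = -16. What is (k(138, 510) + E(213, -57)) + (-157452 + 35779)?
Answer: -129833 + 3*√5402 ≈ -1.2961e+5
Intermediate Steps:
E(y, p) = √(p² + y²)
k(f, S) = -16*S (k(f, S) = S*(-16) = -16*S)
(k(138, 510) + E(213, -57)) + (-157452 + 35779) = (-16*510 + √((-57)² + 213²)) + (-157452 + 35779) = (-8160 + √(3249 + 45369)) - 121673 = (-8160 + √48618) - 121673 = (-8160 + 3*√5402) - 121673 = -129833 + 3*√5402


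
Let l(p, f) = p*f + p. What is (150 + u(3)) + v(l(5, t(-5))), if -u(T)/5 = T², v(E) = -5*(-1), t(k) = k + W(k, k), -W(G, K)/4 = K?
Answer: 110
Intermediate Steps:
W(G, K) = -4*K
t(k) = -3*k (t(k) = k - 4*k = -3*k)
l(p, f) = p + f*p (l(p, f) = f*p + p = p + f*p)
v(E) = 5
u(T) = -5*T²
(150 + u(3)) + v(l(5, t(-5))) = (150 - 5*3²) + 5 = (150 - 5*9) + 5 = (150 - 45) + 5 = 105 + 5 = 110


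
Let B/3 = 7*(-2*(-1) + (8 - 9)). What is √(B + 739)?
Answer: 2*√190 ≈ 27.568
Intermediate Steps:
B = 21 (B = 3*(7*(-2*(-1) + (8 - 9))) = 3*(7*(2 - 1)) = 3*(7*1) = 3*7 = 21)
√(B + 739) = √(21 + 739) = √760 = 2*√190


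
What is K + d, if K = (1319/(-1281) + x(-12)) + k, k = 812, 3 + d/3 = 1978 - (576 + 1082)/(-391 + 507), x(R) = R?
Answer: 496391701/74298 ≈ 6681.1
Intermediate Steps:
d = 341163/58 (d = -9 + 3*(1978 - (576 + 1082)/(-391 + 507)) = -9 + 3*(1978 - 1658/116) = -9 + 3*(1978 - 1*829/58) = -9 + 3*(1978 - 829/58) = -9 + 3*(113895/58) = -9 + 341685/58 = 341163/58 ≈ 5882.1)
K = 1023481/1281 (K = (1319/(-1281) - 12) + 812 = (1319*(-1/1281) - 12) + 812 = (-1319/1281 - 12) + 812 = -16691/1281 + 812 = 1023481/1281 ≈ 798.97)
K + d = 1023481/1281 + 341163/58 = 496391701/74298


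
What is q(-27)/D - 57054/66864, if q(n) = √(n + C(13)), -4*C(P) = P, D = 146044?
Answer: -9509/11144 + 11*I/292088 ≈ -0.85328 + 3.766e-5*I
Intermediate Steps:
C(P) = -P/4
q(n) = √(-13/4 + n) (q(n) = √(n - ¼*13) = √(n - 13/4) = √(-13/4 + n))
q(-27)/D - 57054/66864 = (√(-13 + 4*(-27))/2)/146044 - 57054/66864 = (√(-13 - 108)/2)*(1/146044) - 57054*1/66864 = (√(-121)/2)*(1/146044) - 9509/11144 = ((11*I)/2)*(1/146044) - 9509/11144 = (11*I/2)*(1/146044) - 9509/11144 = 11*I/292088 - 9509/11144 = -9509/11144 + 11*I/292088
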